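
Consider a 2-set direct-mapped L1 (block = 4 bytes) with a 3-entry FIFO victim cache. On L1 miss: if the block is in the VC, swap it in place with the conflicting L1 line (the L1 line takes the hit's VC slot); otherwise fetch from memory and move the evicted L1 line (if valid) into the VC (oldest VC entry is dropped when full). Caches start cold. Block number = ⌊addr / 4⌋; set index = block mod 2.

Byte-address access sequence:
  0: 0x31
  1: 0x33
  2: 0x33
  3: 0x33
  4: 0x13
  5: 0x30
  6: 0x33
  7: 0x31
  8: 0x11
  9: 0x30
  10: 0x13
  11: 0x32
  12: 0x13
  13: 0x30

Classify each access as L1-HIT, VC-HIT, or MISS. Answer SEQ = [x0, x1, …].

  [0] addr=0x31 blk=12 s=0: MISS | VC []
  [1] addr=0x33 blk=12 s=0: L1-HIT | VC []
  [2] addr=0x33 blk=12 s=0: L1-HIT | VC []
  [3] addr=0x33 blk=12 s=0: L1-HIT | VC []
  [4] addr=0x13 blk=4 s=0: MISS | VC [12]
  [5] addr=0x30 blk=12 s=0: VC-HIT | VC [4]
  [6] addr=0x33 blk=12 s=0: L1-HIT | VC [4]
  [7] addr=0x31 blk=12 s=0: L1-HIT | VC [4]
  [8] addr=0x11 blk=4 s=0: VC-HIT | VC [12]
  [9] addr=0x30 blk=12 s=0: VC-HIT | VC [4]
  [10] addr=0x13 blk=4 s=0: VC-HIT | VC [12]
  [11] addr=0x32 blk=12 s=0: VC-HIT | VC [4]
  [12] addr=0x13 blk=4 s=0: VC-HIT | VC [12]
  [13] addr=0x30 blk=12 s=0: VC-HIT | VC [4]

SEQ = [MISS, L1-HIT, L1-HIT, L1-HIT, MISS, VC-HIT, L1-HIT, L1-HIT, VC-HIT, VC-HIT, VC-HIT, VC-HIT, VC-HIT, VC-HIT]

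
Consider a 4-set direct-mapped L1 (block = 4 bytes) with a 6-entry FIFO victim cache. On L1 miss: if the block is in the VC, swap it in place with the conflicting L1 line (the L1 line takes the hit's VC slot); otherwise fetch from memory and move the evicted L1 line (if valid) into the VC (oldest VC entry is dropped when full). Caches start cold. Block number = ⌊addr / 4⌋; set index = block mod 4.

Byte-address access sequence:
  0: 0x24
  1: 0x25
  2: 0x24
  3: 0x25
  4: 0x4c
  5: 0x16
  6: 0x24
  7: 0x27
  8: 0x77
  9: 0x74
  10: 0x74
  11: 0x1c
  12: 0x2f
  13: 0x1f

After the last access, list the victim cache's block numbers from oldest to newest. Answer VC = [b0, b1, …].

VC = [5, 9, 19, 11]

#0 0x24→b9/s1 MISS; vc=[]
#1 0x25→b9/s1 L1-HIT; vc=[]
#2 0x24→b9/s1 L1-HIT; vc=[]
#3 0x25→b9/s1 L1-HIT; vc=[]
#4 0x4c→b19/s3 MISS; vc=[]
#5 0x16→b5/s1 MISS; vc=[9]
#6 0x24→b9/s1 VC-HIT; vc=[5]
#7 0x27→b9/s1 L1-HIT; vc=[5]
#8 0x77→b29/s1 MISS; vc=[5,9]
#9 0x74→b29/s1 L1-HIT; vc=[5,9]
#10 0x74→b29/s1 L1-HIT; vc=[5,9]
#11 0x1c→b7/s3 MISS; vc=[5,9,19]
#12 0x2f→b11/s3 MISS; vc=[5,9,19,7]
#13 0x1f→b7/s3 VC-HIT; vc=[5,9,19,11]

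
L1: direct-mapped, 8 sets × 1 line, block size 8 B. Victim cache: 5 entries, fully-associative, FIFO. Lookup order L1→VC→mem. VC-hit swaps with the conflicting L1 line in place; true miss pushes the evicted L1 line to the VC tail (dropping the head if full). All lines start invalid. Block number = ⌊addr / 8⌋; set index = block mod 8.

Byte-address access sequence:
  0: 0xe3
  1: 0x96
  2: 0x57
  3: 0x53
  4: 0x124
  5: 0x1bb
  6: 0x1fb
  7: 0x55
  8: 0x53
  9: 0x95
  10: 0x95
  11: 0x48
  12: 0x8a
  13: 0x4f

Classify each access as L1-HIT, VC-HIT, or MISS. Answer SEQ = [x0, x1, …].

#0 0xe3→b28/s4 MISS; vc=[]
#1 0x96→b18/s2 MISS; vc=[]
#2 0x57→b10/s2 MISS; vc=[18]
#3 0x53→b10/s2 L1-HIT; vc=[18]
#4 0x124→b36/s4 MISS; vc=[18,28]
#5 0x1bb→b55/s7 MISS; vc=[18,28]
#6 0x1fb→b63/s7 MISS; vc=[18,28,55]
#7 0x55→b10/s2 L1-HIT; vc=[18,28,55]
#8 0x53→b10/s2 L1-HIT; vc=[18,28,55]
#9 0x95→b18/s2 VC-HIT; vc=[10,28,55]
#10 0x95→b18/s2 L1-HIT; vc=[10,28,55]
#11 0x48→b9/s1 MISS; vc=[10,28,55]
#12 0x8a→b17/s1 MISS; vc=[10,28,55,9]
#13 0x4f→b9/s1 VC-HIT; vc=[10,28,55,17]

SEQ = [MISS, MISS, MISS, L1-HIT, MISS, MISS, MISS, L1-HIT, L1-HIT, VC-HIT, L1-HIT, MISS, MISS, VC-HIT]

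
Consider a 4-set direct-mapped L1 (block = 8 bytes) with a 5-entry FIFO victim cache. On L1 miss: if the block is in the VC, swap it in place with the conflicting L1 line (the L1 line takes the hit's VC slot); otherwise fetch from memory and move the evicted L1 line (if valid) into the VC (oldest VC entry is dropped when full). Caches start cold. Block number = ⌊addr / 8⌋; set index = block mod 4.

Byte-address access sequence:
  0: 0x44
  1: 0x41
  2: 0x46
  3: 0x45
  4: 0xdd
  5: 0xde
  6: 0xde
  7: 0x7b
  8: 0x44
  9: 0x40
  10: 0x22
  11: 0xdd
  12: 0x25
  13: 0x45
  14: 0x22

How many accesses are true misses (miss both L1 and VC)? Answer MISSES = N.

MISSES = 4

#0 0x44→b8/s0 MISS; vc=[]
#1 0x41→b8/s0 L1-HIT; vc=[]
#2 0x46→b8/s0 L1-HIT; vc=[]
#3 0x45→b8/s0 L1-HIT; vc=[]
#4 0xdd→b27/s3 MISS; vc=[]
#5 0xde→b27/s3 L1-HIT; vc=[]
#6 0xde→b27/s3 L1-HIT; vc=[]
#7 0x7b→b15/s3 MISS; vc=[27]
#8 0x44→b8/s0 L1-HIT; vc=[27]
#9 0x40→b8/s0 L1-HIT; vc=[27]
#10 0x22→b4/s0 MISS; vc=[27,8]
#11 0xdd→b27/s3 VC-HIT; vc=[15,8]
#12 0x25→b4/s0 L1-HIT; vc=[15,8]
#13 0x45→b8/s0 VC-HIT; vc=[15,4]
#14 0x22→b4/s0 VC-HIT; vc=[15,8]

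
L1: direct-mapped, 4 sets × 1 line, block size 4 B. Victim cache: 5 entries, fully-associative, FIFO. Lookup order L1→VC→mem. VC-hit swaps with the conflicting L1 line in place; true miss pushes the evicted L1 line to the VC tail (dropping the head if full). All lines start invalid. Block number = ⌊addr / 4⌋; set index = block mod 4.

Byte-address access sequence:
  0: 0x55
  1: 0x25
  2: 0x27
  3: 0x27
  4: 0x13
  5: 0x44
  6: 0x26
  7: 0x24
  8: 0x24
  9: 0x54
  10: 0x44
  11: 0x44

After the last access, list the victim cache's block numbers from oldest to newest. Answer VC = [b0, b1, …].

VC = [9, 21]

  [0] addr=0x55 blk=21 s=1: MISS | VC []
  [1] addr=0x25 blk=9 s=1: MISS | VC [21]
  [2] addr=0x27 blk=9 s=1: L1-HIT | VC [21]
  [3] addr=0x27 blk=9 s=1: L1-HIT | VC [21]
  [4] addr=0x13 blk=4 s=0: MISS | VC [21]
  [5] addr=0x44 blk=17 s=1: MISS | VC [21, 9]
  [6] addr=0x26 blk=9 s=1: VC-HIT | VC [21, 17]
  [7] addr=0x24 blk=9 s=1: L1-HIT | VC [21, 17]
  [8] addr=0x24 blk=9 s=1: L1-HIT | VC [21, 17]
  [9] addr=0x54 blk=21 s=1: VC-HIT | VC [9, 17]
  [10] addr=0x44 blk=17 s=1: VC-HIT | VC [9, 21]
  [11] addr=0x44 blk=17 s=1: L1-HIT | VC [9, 21]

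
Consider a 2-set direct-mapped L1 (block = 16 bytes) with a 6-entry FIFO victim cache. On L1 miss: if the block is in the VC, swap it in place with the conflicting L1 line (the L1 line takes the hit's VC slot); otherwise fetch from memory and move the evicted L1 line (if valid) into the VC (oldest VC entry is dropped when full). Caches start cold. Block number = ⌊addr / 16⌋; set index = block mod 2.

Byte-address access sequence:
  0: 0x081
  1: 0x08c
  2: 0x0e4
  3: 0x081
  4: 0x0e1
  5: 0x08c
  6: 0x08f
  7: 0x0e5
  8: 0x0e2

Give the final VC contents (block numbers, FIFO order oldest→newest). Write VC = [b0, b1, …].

VC = [8]

  [0] addr=0x81 blk=8 s=0: MISS | VC []
  [1] addr=0x8c blk=8 s=0: L1-HIT | VC []
  [2] addr=0xe4 blk=14 s=0: MISS | VC [8]
  [3] addr=0x81 blk=8 s=0: VC-HIT | VC [14]
  [4] addr=0xe1 blk=14 s=0: VC-HIT | VC [8]
  [5] addr=0x8c blk=8 s=0: VC-HIT | VC [14]
  [6] addr=0x8f blk=8 s=0: L1-HIT | VC [14]
  [7] addr=0xe5 blk=14 s=0: VC-HIT | VC [8]
  [8] addr=0xe2 blk=14 s=0: L1-HIT | VC [8]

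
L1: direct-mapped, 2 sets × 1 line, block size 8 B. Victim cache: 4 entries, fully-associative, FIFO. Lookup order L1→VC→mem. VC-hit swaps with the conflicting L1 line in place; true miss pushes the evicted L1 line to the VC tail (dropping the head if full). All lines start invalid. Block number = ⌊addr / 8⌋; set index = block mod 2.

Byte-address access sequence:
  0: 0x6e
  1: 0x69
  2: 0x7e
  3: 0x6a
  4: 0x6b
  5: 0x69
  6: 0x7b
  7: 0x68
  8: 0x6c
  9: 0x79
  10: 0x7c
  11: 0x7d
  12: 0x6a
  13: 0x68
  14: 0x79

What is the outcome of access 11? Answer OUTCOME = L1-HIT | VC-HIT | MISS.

OUTCOME = L1-HIT

#0 0x6e→b13/s1 MISS; vc=[]
#1 0x69→b13/s1 L1-HIT; vc=[]
#2 0x7e→b15/s1 MISS; vc=[13]
#3 0x6a→b13/s1 VC-HIT; vc=[15]
#4 0x6b→b13/s1 L1-HIT; vc=[15]
#5 0x69→b13/s1 L1-HIT; vc=[15]
#6 0x7b→b15/s1 VC-HIT; vc=[13]
#7 0x68→b13/s1 VC-HIT; vc=[15]
#8 0x6c→b13/s1 L1-HIT; vc=[15]
#9 0x79→b15/s1 VC-HIT; vc=[13]
#10 0x7c→b15/s1 L1-HIT; vc=[13]
#11 0x7d→b15/s1 L1-HIT; vc=[13]
#12 0x6a→b13/s1 VC-HIT; vc=[15]
#13 0x68→b13/s1 L1-HIT; vc=[15]
#14 0x79→b15/s1 VC-HIT; vc=[13]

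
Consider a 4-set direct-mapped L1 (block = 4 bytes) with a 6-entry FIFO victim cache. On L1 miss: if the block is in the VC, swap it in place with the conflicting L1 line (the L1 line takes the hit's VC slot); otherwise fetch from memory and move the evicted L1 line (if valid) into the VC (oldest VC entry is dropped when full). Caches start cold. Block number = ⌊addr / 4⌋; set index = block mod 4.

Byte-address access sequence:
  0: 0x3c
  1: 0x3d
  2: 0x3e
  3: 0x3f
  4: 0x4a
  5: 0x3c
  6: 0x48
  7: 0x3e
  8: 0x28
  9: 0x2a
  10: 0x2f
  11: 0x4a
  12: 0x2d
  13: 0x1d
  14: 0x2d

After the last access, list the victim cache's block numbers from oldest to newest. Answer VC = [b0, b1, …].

VC = [10, 15, 7]

0: 0x3c (blk 15, set 3) → MISS  vc=[]
1: 0x3d (blk 15, set 3) → L1-HIT  vc=[]
2: 0x3e (blk 15, set 3) → L1-HIT  vc=[]
3: 0x3f (blk 15, set 3) → L1-HIT  vc=[]
4: 0x4a (blk 18, set 2) → MISS  vc=[]
5: 0x3c (blk 15, set 3) → L1-HIT  vc=[]
6: 0x48 (blk 18, set 2) → L1-HIT  vc=[]
7: 0x3e (blk 15, set 3) → L1-HIT  vc=[]
8: 0x28 (blk 10, set 2) → MISS  vc=[18]
9: 0x2a (blk 10, set 2) → L1-HIT  vc=[18]
10: 0x2f (blk 11, set 3) → MISS  vc=[18, 15]
11: 0x4a (blk 18, set 2) → VC-HIT  vc=[10, 15]
12: 0x2d (blk 11, set 3) → L1-HIT  vc=[10, 15]
13: 0x1d (blk 7, set 3) → MISS  vc=[10, 15, 11]
14: 0x2d (blk 11, set 3) → VC-HIT  vc=[10, 15, 7]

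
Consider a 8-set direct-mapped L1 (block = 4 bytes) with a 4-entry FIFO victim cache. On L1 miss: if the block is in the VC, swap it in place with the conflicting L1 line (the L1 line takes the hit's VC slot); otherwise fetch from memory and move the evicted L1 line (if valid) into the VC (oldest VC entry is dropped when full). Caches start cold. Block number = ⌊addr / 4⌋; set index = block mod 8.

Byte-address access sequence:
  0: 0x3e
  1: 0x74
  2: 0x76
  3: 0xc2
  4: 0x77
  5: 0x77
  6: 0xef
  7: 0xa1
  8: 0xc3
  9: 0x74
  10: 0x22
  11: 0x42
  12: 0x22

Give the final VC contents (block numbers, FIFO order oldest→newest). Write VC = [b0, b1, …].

0: 0x3e (blk 15, set 7) → MISS  vc=[]
1: 0x74 (blk 29, set 5) → MISS  vc=[]
2: 0x76 (blk 29, set 5) → L1-HIT  vc=[]
3: 0xc2 (blk 48, set 0) → MISS  vc=[]
4: 0x77 (blk 29, set 5) → L1-HIT  vc=[]
5: 0x77 (blk 29, set 5) → L1-HIT  vc=[]
6: 0xef (blk 59, set 3) → MISS  vc=[]
7: 0xa1 (blk 40, set 0) → MISS  vc=[48]
8: 0xc3 (blk 48, set 0) → VC-HIT  vc=[40]
9: 0x74 (blk 29, set 5) → L1-HIT  vc=[40]
10: 0x22 (blk 8, set 0) → MISS  vc=[40, 48]
11: 0x42 (blk 16, set 0) → MISS  vc=[40, 48, 8]
12: 0x22 (blk 8, set 0) → VC-HIT  vc=[40, 48, 16]

VC = [40, 48, 16]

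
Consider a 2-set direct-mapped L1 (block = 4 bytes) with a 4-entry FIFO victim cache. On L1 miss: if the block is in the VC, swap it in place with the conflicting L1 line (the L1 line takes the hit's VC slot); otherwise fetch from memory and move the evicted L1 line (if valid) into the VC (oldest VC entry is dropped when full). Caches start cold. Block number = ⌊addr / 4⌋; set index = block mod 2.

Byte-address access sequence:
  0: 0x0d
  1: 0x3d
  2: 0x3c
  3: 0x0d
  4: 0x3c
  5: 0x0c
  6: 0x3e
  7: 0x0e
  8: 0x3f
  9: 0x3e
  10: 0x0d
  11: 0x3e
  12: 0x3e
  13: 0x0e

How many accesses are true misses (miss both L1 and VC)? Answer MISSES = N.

#0 0xd→b3/s1 MISS; vc=[]
#1 0x3d→b15/s1 MISS; vc=[3]
#2 0x3c→b15/s1 L1-HIT; vc=[3]
#3 0xd→b3/s1 VC-HIT; vc=[15]
#4 0x3c→b15/s1 VC-HIT; vc=[3]
#5 0xc→b3/s1 VC-HIT; vc=[15]
#6 0x3e→b15/s1 VC-HIT; vc=[3]
#7 0xe→b3/s1 VC-HIT; vc=[15]
#8 0x3f→b15/s1 VC-HIT; vc=[3]
#9 0x3e→b15/s1 L1-HIT; vc=[3]
#10 0xd→b3/s1 VC-HIT; vc=[15]
#11 0x3e→b15/s1 VC-HIT; vc=[3]
#12 0x3e→b15/s1 L1-HIT; vc=[3]
#13 0xe→b3/s1 VC-HIT; vc=[15]

MISSES = 2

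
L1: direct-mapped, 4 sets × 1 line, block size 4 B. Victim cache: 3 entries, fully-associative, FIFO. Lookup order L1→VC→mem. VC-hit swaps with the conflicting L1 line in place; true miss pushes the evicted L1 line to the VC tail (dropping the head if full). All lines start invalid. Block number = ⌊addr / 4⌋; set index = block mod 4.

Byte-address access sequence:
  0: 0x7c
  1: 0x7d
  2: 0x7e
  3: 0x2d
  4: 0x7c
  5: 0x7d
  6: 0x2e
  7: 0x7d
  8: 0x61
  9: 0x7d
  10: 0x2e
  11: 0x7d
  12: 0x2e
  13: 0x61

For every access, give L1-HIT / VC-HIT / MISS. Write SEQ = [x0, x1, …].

#0 0x7c→b31/s3 MISS; vc=[]
#1 0x7d→b31/s3 L1-HIT; vc=[]
#2 0x7e→b31/s3 L1-HIT; vc=[]
#3 0x2d→b11/s3 MISS; vc=[31]
#4 0x7c→b31/s3 VC-HIT; vc=[11]
#5 0x7d→b31/s3 L1-HIT; vc=[11]
#6 0x2e→b11/s3 VC-HIT; vc=[31]
#7 0x7d→b31/s3 VC-HIT; vc=[11]
#8 0x61→b24/s0 MISS; vc=[11]
#9 0x7d→b31/s3 L1-HIT; vc=[11]
#10 0x2e→b11/s3 VC-HIT; vc=[31]
#11 0x7d→b31/s3 VC-HIT; vc=[11]
#12 0x2e→b11/s3 VC-HIT; vc=[31]
#13 0x61→b24/s0 L1-HIT; vc=[31]

SEQ = [MISS, L1-HIT, L1-HIT, MISS, VC-HIT, L1-HIT, VC-HIT, VC-HIT, MISS, L1-HIT, VC-HIT, VC-HIT, VC-HIT, L1-HIT]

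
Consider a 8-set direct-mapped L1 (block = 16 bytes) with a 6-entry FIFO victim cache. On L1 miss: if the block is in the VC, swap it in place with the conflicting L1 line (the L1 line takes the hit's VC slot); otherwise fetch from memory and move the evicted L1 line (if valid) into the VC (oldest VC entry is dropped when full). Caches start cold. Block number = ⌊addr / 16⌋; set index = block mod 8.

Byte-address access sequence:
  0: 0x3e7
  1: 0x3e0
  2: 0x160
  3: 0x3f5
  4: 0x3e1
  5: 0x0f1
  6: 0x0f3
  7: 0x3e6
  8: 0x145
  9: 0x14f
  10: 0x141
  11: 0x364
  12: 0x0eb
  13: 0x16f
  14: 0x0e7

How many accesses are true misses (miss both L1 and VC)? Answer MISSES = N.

#0 0x3e7→b62/s6 MISS; vc=[]
#1 0x3e0→b62/s6 L1-HIT; vc=[]
#2 0x160→b22/s6 MISS; vc=[62]
#3 0x3f5→b63/s7 MISS; vc=[62]
#4 0x3e1→b62/s6 VC-HIT; vc=[22]
#5 0xf1→b15/s7 MISS; vc=[22,63]
#6 0xf3→b15/s7 L1-HIT; vc=[22,63]
#7 0x3e6→b62/s6 L1-HIT; vc=[22,63]
#8 0x145→b20/s4 MISS; vc=[22,63]
#9 0x14f→b20/s4 L1-HIT; vc=[22,63]
#10 0x141→b20/s4 L1-HIT; vc=[22,63]
#11 0x364→b54/s6 MISS; vc=[22,63,62]
#12 0xeb→b14/s6 MISS; vc=[22,63,62,54]
#13 0x16f→b22/s6 VC-HIT; vc=[14,63,62,54]
#14 0xe7→b14/s6 VC-HIT; vc=[22,63,62,54]

MISSES = 7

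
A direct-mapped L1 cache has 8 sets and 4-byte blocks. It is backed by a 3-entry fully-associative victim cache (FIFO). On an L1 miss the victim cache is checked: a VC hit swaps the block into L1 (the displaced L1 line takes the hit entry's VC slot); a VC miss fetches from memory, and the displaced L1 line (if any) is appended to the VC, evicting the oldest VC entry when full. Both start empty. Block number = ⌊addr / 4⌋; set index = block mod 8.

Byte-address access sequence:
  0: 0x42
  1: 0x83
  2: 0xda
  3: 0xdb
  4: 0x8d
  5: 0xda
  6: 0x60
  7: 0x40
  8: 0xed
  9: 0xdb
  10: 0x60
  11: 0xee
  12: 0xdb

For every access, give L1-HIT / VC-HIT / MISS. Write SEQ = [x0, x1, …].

SEQ = [MISS, MISS, MISS, L1-HIT, MISS, L1-HIT, MISS, VC-HIT, MISS, L1-HIT, VC-HIT, L1-HIT, L1-HIT]

0: 0x42 (blk 16, set 0) → MISS  vc=[]
1: 0x83 (blk 32, set 0) → MISS  vc=[16]
2: 0xda (blk 54, set 6) → MISS  vc=[16]
3: 0xdb (blk 54, set 6) → L1-HIT  vc=[16]
4: 0x8d (blk 35, set 3) → MISS  vc=[16]
5: 0xda (blk 54, set 6) → L1-HIT  vc=[16]
6: 0x60 (blk 24, set 0) → MISS  vc=[16, 32]
7: 0x40 (blk 16, set 0) → VC-HIT  vc=[24, 32]
8: 0xed (blk 59, set 3) → MISS  vc=[24, 32, 35]
9: 0xdb (blk 54, set 6) → L1-HIT  vc=[24, 32, 35]
10: 0x60 (blk 24, set 0) → VC-HIT  vc=[16, 32, 35]
11: 0xee (blk 59, set 3) → L1-HIT  vc=[16, 32, 35]
12: 0xdb (blk 54, set 6) → L1-HIT  vc=[16, 32, 35]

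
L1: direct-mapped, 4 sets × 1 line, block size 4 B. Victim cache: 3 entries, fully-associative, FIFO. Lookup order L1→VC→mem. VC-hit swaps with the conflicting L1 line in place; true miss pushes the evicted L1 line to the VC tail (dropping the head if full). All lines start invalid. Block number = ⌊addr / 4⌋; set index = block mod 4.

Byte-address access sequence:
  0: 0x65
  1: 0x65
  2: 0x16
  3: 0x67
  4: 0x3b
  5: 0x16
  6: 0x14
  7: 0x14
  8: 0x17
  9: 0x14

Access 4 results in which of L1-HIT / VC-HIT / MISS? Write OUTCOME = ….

0: 0x65 (blk 25, set 1) → MISS  vc=[]
1: 0x65 (blk 25, set 1) → L1-HIT  vc=[]
2: 0x16 (blk 5, set 1) → MISS  vc=[25]
3: 0x67 (blk 25, set 1) → VC-HIT  vc=[5]
4: 0x3b (blk 14, set 2) → MISS  vc=[5]
5: 0x16 (blk 5, set 1) → VC-HIT  vc=[25]
6: 0x14 (blk 5, set 1) → L1-HIT  vc=[25]
7: 0x14 (blk 5, set 1) → L1-HIT  vc=[25]
8: 0x17 (blk 5, set 1) → L1-HIT  vc=[25]
9: 0x14 (blk 5, set 1) → L1-HIT  vc=[25]

OUTCOME = MISS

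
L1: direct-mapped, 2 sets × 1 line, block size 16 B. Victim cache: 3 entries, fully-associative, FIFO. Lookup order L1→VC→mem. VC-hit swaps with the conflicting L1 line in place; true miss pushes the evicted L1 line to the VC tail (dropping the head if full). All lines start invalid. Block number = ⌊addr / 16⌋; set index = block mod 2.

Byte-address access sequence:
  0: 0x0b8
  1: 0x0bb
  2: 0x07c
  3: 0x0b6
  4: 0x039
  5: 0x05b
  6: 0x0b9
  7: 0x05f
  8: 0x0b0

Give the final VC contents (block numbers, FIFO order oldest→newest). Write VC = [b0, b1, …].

0: 0xb8 (blk 11, set 1) → MISS  vc=[]
1: 0xbb (blk 11, set 1) → L1-HIT  vc=[]
2: 0x7c (blk 7, set 1) → MISS  vc=[11]
3: 0xb6 (blk 11, set 1) → VC-HIT  vc=[7]
4: 0x39 (blk 3, set 1) → MISS  vc=[7, 11]
5: 0x5b (blk 5, set 1) → MISS  vc=[7, 11, 3]
6: 0xb9 (blk 11, set 1) → VC-HIT  vc=[7, 5, 3]
7: 0x5f (blk 5, set 1) → VC-HIT  vc=[7, 11, 3]
8: 0xb0 (blk 11, set 1) → VC-HIT  vc=[7, 5, 3]

VC = [7, 5, 3]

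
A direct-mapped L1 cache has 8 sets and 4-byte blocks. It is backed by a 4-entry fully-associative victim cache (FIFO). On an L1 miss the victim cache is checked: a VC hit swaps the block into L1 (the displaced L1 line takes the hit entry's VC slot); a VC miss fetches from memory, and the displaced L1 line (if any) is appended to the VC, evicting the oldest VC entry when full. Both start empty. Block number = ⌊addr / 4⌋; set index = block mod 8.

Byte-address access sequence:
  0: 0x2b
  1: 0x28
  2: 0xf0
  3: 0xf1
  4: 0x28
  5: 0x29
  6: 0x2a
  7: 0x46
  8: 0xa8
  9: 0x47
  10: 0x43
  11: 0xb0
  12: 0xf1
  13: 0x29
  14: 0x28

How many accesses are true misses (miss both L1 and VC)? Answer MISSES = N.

MISSES = 6

#0 0x2b→b10/s2 MISS; vc=[]
#1 0x28→b10/s2 L1-HIT; vc=[]
#2 0xf0→b60/s4 MISS; vc=[]
#3 0xf1→b60/s4 L1-HIT; vc=[]
#4 0x28→b10/s2 L1-HIT; vc=[]
#5 0x29→b10/s2 L1-HIT; vc=[]
#6 0x2a→b10/s2 L1-HIT; vc=[]
#7 0x46→b17/s1 MISS; vc=[]
#8 0xa8→b42/s2 MISS; vc=[10]
#9 0x47→b17/s1 L1-HIT; vc=[10]
#10 0x43→b16/s0 MISS; vc=[10]
#11 0xb0→b44/s4 MISS; vc=[10,60]
#12 0xf1→b60/s4 VC-HIT; vc=[10,44]
#13 0x29→b10/s2 VC-HIT; vc=[42,44]
#14 0x28→b10/s2 L1-HIT; vc=[42,44]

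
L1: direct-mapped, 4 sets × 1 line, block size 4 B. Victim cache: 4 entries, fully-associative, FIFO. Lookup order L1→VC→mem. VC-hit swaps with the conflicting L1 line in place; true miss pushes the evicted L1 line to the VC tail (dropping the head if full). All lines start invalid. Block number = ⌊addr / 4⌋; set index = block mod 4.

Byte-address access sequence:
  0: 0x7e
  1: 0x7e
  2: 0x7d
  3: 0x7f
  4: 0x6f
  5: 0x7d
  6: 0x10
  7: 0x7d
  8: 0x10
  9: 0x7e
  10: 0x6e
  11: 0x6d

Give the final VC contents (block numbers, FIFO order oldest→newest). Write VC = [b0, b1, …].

VC = [31]

#0 0x7e→b31/s3 MISS; vc=[]
#1 0x7e→b31/s3 L1-HIT; vc=[]
#2 0x7d→b31/s3 L1-HIT; vc=[]
#3 0x7f→b31/s3 L1-HIT; vc=[]
#4 0x6f→b27/s3 MISS; vc=[31]
#5 0x7d→b31/s3 VC-HIT; vc=[27]
#6 0x10→b4/s0 MISS; vc=[27]
#7 0x7d→b31/s3 L1-HIT; vc=[27]
#8 0x10→b4/s0 L1-HIT; vc=[27]
#9 0x7e→b31/s3 L1-HIT; vc=[27]
#10 0x6e→b27/s3 VC-HIT; vc=[31]
#11 0x6d→b27/s3 L1-HIT; vc=[31]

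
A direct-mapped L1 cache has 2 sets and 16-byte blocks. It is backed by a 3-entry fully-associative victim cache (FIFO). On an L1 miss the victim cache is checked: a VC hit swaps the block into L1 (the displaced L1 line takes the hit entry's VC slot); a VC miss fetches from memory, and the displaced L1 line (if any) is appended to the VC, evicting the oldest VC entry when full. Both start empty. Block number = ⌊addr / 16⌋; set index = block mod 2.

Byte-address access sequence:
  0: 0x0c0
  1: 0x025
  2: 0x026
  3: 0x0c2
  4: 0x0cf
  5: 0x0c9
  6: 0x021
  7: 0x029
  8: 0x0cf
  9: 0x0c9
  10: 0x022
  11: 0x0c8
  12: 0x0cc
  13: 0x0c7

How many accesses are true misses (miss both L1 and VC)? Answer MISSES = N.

#0 0xc0→b12/s0 MISS; vc=[]
#1 0x25→b2/s0 MISS; vc=[12]
#2 0x26→b2/s0 L1-HIT; vc=[12]
#3 0xc2→b12/s0 VC-HIT; vc=[2]
#4 0xcf→b12/s0 L1-HIT; vc=[2]
#5 0xc9→b12/s0 L1-HIT; vc=[2]
#6 0x21→b2/s0 VC-HIT; vc=[12]
#7 0x29→b2/s0 L1-HIT; vc=[12]
#8 0xcf→b12/s0 VC-HIT; vc=[2]
#9 0xc9→b12/s0 L1-HIT; vc=[2]
#10 0x22→b2/s0 VC-HIT; vc=[12]
#11 0xc8→b12/s0 VC-HIT; vc=[2]
#12 0xcc→b12/s0 L1-HIT; vc=[2]
#13 0xc7→b12/s0 L1-HIT; vc=[2]

MISSES = 2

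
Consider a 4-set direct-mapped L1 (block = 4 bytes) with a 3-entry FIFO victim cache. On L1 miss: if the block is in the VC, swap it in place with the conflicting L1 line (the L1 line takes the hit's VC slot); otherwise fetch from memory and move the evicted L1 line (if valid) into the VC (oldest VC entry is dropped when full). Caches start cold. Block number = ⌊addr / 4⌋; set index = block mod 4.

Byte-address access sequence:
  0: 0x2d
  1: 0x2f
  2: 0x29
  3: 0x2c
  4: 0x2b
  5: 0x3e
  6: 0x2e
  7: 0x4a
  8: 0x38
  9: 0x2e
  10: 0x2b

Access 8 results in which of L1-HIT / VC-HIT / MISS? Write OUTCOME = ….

#0 0x2d→b11/s3 MISS; vc=[]
#1 0x2f→b11/s3 L1-HIT; vc=[]
#2 0x29→b10/s2 MISS; vc=[]
#3 0x2c→b11/s3 L1-HIT; vc=[]
#4 0x2b→b10/s2 L1-HIT; vc=[]
#5 0x3e→b15/s3 MISS; vc=[11]
#6 0x2e→b11/s3 VC-HIT; vc=[15]
#7 0x4a→b18/s2 MISS; vc=[15,10]
#8 0x38→b14/s2 MISS; vc=[15,10,18]
#9 0x2e→b11/s3 L1-HIT; vc=[15,10,18]
#10 0x2b→b10/s2 VC-HIT; vc=[15,14,18]

OUTCOME = MISS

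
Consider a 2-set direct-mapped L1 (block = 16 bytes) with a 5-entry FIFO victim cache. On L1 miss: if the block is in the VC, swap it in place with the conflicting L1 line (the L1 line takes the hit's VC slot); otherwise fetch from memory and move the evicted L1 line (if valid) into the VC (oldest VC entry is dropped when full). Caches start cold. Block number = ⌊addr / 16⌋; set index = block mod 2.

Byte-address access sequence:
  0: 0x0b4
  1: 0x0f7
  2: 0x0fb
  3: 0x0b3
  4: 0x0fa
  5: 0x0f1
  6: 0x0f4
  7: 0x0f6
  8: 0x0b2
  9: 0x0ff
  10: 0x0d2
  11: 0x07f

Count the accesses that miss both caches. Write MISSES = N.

  [0] addr=0xb4 blk=11 s=1: MISS | VC []
  [1] addr=0xf7 blk=15 s=1: MISS | VC [11]
  [2] addr=0xfb blk=15 s=1: L1-HIT | VC [11]
  [3] addr=0xb3 blk=11 s=1: VC-HIT | VC [15]
  [4] addr=0xfa blk=15 s=1: VC-HIT | VC [11]
  [5] addr=0xf1 blk=15 s=1: L1-HIT | VC [11]
  [6] addr=0xf4 blk=15 s=1: L1-HIT | VC [11]
  [7] addr=0xf6 blk=15 s=1: L1-HIT | VC [11]
  [8] addr=0xb2 blk=11 s=1: VC-HIT | VC [15]
  [9] addr=0xff blk=15 s=1: VC-HIT | VC [11]
  [10] addr=0xd2 blk=13 s=1: MISS | VC [11, 15]
  [11] addr=0x7f blk=7 s=1: MISS | VC [11, 15, 13]

MISSES = 4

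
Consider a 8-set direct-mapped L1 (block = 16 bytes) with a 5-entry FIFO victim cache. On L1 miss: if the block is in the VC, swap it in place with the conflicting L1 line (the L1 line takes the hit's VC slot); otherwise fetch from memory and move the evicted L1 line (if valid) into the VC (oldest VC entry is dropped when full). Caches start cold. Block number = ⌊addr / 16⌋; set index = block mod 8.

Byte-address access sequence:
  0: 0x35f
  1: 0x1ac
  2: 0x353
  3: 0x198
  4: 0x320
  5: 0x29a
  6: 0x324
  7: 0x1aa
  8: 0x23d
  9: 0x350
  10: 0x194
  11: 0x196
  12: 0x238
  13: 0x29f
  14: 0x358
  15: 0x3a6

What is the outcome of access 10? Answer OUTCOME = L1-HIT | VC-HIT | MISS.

OUTCOME = VC-HIT

0: 0x35f (blk 53, set 5) → MISS  vc=[]
1: 0x1ac (blk 26, set 2) → MISS  vc=[]
2: 0x353 (blk 53, set 5) → L1-HIT  vc=[]
3: 0x198 (blk 25, set 1) → MISS  vc=[]
4: 0x320 (blk 50, set 2) → MISS  vc=[26]
5: 0x29a (blk 41, set 1) → MISS  vc=[26, 25]
6: 0x324 (blk 50, set 2) → L1-HIT  vc=[26, 25]
7: 0x1aa (blk 26, set 2) → VC-HIT  vc=[50, 25]
8: 0x23d (blk 35, set 3) → MISS  vc=[50, 25]
9: 0x350 (blk 53, set 5) → L1-HIT  vc=[50, 25]
10: 0x194 (blk 25, set 1) → VC-HIT  vc=[50, 41]
11: 0x196 (blk 25, set 1) → L1-HIT  vc=[50, 41]
12: 0x238 (blk 35, set 3) → L1-HIT  vc=[50, 41]
13: 0x29f (blk 41, set 1) → VC-HIT  vc=[50, 25]
14: 0x358 (blk 53, set 5) → L1-HIT  vc=[50, 25]
15: 0x3a6 (blk 58, set 2) → MISS  vc=[50, 25, 26]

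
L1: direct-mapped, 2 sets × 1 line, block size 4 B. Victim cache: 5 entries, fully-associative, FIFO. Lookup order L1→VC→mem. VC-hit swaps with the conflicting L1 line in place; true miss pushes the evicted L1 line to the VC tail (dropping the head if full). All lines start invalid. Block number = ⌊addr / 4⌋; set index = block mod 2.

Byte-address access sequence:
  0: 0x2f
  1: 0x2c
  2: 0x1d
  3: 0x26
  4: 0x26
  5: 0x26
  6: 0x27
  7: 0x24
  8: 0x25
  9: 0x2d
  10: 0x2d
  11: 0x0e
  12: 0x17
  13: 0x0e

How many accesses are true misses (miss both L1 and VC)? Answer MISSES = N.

MISSES = 5

  [0] addr=0x2f blk=11 s=1: MISS | VC []
  [1] addr=0x2c blk=11 s=1: L1-HIT | VC []
  [2] addr=0x1d blk=7 s=1: MISS | VC [11]
  [3] addr=0x26 blk=9 s=1: MISS | VC [11, 7]
  [4] addr=0x26 blk=9 s=1: L1-HIT | VC [11, 7]
  [5] addr=0x26 blk=9 s=1: L1-HIT | VC [11, 7]
  [6] addr=0x27 blk=9 s=1: L1-HIT | VC [11, 7]
  [7] addr=0x24 blk=9 s=1: L1-HIT | VC [11, 7]
  [8] addr=0x25 blk=9 s=1: L1-HIT | VC [11, 7]
  [9] addr=0x2d blk=11 s=1: VC-HIT | VC [9, 7]
  [10] addr=0x2d blk=11 s=1: L1-HIT | VC [9, 7]
  [11] addr=0xe blk=3 s=1: MISS | VC [9, 7, 11]
  [12] addr=0x17 blk=5 s=1: MISS | VC [9, 7, 11, 3]
  [13] addr=0xe blk=3 s=1: VC-HIT | VC [9, 7, 11, 5]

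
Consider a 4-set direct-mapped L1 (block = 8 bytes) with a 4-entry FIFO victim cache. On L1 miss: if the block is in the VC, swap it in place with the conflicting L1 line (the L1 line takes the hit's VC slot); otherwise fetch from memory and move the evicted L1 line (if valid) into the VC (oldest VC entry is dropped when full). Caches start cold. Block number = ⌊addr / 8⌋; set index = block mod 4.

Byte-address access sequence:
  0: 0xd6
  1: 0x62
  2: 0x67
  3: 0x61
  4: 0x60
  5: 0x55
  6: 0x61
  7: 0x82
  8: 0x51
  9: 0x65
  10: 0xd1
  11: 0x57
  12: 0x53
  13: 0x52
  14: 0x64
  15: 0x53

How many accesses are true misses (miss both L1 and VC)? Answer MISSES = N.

#0 0xd6→b26/s2 MISS; vc=[]
#1 0x62→b12/s0 MISS; vc=[]
#2 0x67→b12/s0 L1-HIT; vc=[]
#3 0x61→b12/s0 L1-HIT; vc=[]
#4 0x60→b12/s0 L1-HIT; vc=[]
#5 0x55→b10/s2 MISS; vc=[26]
#6 0x61→b12/s0 L1-HIT; vc=[26]
#7 0x82→b16/s0 MISS; vc=[26,12]
#8 0x51→b10/s2 L1-HIT; vc=[26,12]
#9 0x65→b12/s0 VC-HIT; vc=[26,16]
#10 0xd1→b26/s2 VC-HIT; vc=[10,16]
#11 0x57→b10/s2 VC-HIT; vc=[26,16]
#12 0x53→b10/s2 L1-HIT; vc=[26,16]
#13 0x52→b10/s2 L1-HIT; vc=[26,16]
#14 0x64→b12/s0 L1-HIT; vc=[26,16]
#15 0x53→b10/s2 L1-HIT; vc=[26,16]

MISSES = 4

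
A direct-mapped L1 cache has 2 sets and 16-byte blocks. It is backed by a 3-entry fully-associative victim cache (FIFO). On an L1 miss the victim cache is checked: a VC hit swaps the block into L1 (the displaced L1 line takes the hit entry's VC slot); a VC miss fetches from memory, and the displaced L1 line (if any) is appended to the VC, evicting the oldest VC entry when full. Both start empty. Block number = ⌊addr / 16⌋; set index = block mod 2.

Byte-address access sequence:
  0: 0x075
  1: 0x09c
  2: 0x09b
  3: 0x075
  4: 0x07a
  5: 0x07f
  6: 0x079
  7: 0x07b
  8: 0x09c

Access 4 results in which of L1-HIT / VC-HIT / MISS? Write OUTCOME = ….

0: 0x75 (blk 7, set 1) → MISS  vc=[]
1: 0x9c (blk 9, set 1) → MISS  vc=[7]
2: 0x9b (blk 9, set 1) → L1-HIT  vc=[7]
3: 0x75 (blk 7, set 1) → VC-HIT  vc=[9]
4: 0x7a (blk 7, set 1) → L1-HIT  vc=[9]
5: 0x7f (blk 7, set 1) → L1-HIT  vc=[9]
6: 0x79 (blk 7, set 1) → L1-HIT  vc=[9]
7: 0x7b (blk 7, set 1) → L1-HIT  vc=[9]
8: 0x9c (blk 9, set 1) → VC-HIT  vc=[7]

OUTCOME = L1-HIT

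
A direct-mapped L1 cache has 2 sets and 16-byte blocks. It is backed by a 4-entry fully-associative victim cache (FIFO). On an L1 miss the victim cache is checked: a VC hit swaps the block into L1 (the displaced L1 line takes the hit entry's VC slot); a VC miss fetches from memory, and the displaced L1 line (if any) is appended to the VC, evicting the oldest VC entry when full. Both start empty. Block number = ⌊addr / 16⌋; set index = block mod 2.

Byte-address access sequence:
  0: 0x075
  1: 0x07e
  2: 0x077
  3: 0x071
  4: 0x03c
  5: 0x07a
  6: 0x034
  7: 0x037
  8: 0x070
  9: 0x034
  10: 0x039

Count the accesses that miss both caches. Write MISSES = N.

MISSES = 2

0: 0x75 (blk 7, set 1) → MISS  vc=[]
1: 0x7e (blk 7, set 1) → L1-HIT  vc=[]
2: 0x77 (blk 7, set 1) → L1-HIT  vc=[]
3: 0x71 (blk 7, set 1) → L1-HIT  vc=[]
4: 0x3c (blk 3, set 1) → MISS  vc=[7]
5: 0x7a (blk 7, set 1) → VC-HIT  vc=[3]
6: 0x34 (blk 3, set 1) → VC-HIT  vc=[7]
7: 0x37 (blk 3, set 1) → L1-HIT  vc=[7]
8: 0x70 (blk 7, set 1) → VC-HIT  vc=[3]
9: 0x34 (blk 3, set 1) → VC-HIT  vc=[7]
10: 0x39 (blk 3, set 1) → L1-HIT  vc=[7]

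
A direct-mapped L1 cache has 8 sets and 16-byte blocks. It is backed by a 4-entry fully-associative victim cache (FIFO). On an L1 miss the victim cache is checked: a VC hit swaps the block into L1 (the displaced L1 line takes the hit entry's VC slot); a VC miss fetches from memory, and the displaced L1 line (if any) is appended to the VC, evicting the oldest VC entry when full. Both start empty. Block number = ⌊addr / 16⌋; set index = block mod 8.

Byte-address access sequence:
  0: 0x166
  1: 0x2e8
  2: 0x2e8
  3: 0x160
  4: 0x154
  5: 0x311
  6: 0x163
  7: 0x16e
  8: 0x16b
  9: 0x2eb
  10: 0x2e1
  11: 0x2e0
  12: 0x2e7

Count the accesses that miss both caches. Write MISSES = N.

MISSES = 4

0: 0x166 (blk 22, set 6) → MISS  vc=[]
1: 0x2e8 (blk 46, set 6) → MISS  vc=[22]
2: 0x2e8 (blk 46, set 6) → L1-HIT  vc=[22]
3: 0x160 (blk 22, set 6) → VC-HIT  vc=[46]
4: 0x154 (blk 21, set 5) → MISS  vc=[46]
5: 0x311 (blk 49, set 1) → MISS  vc=[46]
6: 0x163 (blk 22, set 6) → L1-HIT  vc=[46]
7: 0x16e (blk 22, set 6) → L1-HIT  vc=[46]
8: 0x16b (blk 22, set 6) → L1-HIT  vc=[46]
9: 0x2eb (blk 46, set 6) → VC-HIT  vc=[22]
10: 0x2e1 (blk 46, set 6) → L1-HIT  vc=[22]
11: 0x2e0 (blk 46, set 6) → L1-HIT  vc=[22]
12: 0x2e7 (blk 46, set 6) → L1-HIT  vc=[22]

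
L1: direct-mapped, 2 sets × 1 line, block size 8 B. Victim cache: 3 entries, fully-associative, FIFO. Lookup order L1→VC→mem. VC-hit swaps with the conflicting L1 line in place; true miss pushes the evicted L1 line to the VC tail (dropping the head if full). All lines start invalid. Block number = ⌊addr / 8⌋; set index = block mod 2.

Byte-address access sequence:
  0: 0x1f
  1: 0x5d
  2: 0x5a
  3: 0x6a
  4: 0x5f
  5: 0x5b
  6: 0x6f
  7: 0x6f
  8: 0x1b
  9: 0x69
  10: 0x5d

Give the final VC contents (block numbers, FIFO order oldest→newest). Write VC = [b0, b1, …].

VC = [3, 13]

#0 0x1f→b3/s1 MISS; vc=[]
#1 0x5d→b11/s1 MISS; vc=[3]
#2 0x5a→b11/s1 L1-HIT; vc=[3]
#3 0x6a→b13/s1 MISS; vc=[3,11]
#4 0x5f→b11/s1 VC-HIT; vc=[3,13]
#5 0x5b→b11/s1 L1-HIT; vc=[3,13]
#6 0x6f→b13/s1 VC-HIT; vc=[3,11]
#7 0x6f→b13/s1 L1-HIT; vc=[3,11]
#8 0x1b→b3/s1 VC-HIT; vc=[13,11]
#9 0x69→b13/s1 VC-HIT; vc=[3,11]
#10 0x5d→b11/s1 VC-HIT; vc=[3,13]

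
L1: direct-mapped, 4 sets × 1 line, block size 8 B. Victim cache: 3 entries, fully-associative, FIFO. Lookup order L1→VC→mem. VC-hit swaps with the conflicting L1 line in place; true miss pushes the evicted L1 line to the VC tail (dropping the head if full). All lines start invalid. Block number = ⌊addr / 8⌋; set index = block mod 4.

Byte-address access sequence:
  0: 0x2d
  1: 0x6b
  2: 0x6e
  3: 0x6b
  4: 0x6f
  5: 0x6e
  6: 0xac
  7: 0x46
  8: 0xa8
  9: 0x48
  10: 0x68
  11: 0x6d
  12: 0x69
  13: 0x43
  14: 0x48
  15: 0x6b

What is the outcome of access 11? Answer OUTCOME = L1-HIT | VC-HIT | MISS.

OUTCOME = L1-HIT

#0 0x2d→b5/s1 MISS; vc=[]
#1 0x6b→b13/s1 MISS; vc=[5]
#2 0x6e→b13/s1 L1-HIT; vc=[5]
#3 0x6b→b13/s1 L1-HIT; vc=[5]
#4 0x6f→b13/s1 L1-HIT; vc=[5]
#5 0x6e→b13/s1 L1-HIT; vc=[5]
#6 0xac→b21/s1 MISS; vc=[5,13]
#7 0x46→b8/s0 MISS; vc=[5,13]
#8 0xa8→b21/s1 L1-HIT; vc=[5,13]
#9 0x48→b9/s1 MISS; vc=[5,13,21]
#10 0x68→b13/s1 VC-HIT; vc=[5,9,21]
#11 0x6d→b13/s1 L1-HIT; vc=[5,9,21]
#12 0x69→b13/s1 L1-HIT; vc=[5,9,21]
#13 0x43→b8/s0 L1-HIT; vc=[5,9,21]
#14 0x48→b9/s1 VC-HIT; vc=[5,13,21]
#15 0x6b→b13/s1 VC-HIT; vc=[5,9,21]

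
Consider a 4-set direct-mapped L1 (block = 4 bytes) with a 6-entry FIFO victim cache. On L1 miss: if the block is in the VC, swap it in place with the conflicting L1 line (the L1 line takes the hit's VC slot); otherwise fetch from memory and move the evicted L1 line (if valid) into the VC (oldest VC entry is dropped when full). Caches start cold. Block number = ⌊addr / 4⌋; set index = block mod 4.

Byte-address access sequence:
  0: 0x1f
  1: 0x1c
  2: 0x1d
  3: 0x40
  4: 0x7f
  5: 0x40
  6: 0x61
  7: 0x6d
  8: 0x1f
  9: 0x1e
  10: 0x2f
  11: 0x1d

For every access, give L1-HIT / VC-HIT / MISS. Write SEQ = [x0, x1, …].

#0 0x1f→b7/s3 MISS; vc=[]
#1 0x1c→b7/s3 L1-HIT; vc=[]
#2 0x1d→b7/s3 L1-HIT; vc=[]
#3 0x40→b16/s0 MISS; vc=[]
#4 0x7f→b31/s3 MISS; vc=[7]
#5 0x40→b16/s0 L1-HIT; vc=[7]
#6 0x61→b24/s0 MISS; vc=[7,16]
#7 0x6d→b27/s3 MISS; vc=[7,16,31]
#8 0x1f→b7/s3 VC-HIT; vc=[27,16,31]
#9 0x1e→b7/s3 L1-HIT; vc=[27,16,31]
#10 0x2f→b11/s3 MISS; vc=[27,16,31,7]
#11 0x1d→b7/s3 VC-HIT; vc=[27,16,31,11]

SEQ = [MISS, L1-HIT, L1-HIT, MISS, MISS, L1-HIT, MISS, MISS, VC-HIT, L1-HIT, MISS, VC-HIT]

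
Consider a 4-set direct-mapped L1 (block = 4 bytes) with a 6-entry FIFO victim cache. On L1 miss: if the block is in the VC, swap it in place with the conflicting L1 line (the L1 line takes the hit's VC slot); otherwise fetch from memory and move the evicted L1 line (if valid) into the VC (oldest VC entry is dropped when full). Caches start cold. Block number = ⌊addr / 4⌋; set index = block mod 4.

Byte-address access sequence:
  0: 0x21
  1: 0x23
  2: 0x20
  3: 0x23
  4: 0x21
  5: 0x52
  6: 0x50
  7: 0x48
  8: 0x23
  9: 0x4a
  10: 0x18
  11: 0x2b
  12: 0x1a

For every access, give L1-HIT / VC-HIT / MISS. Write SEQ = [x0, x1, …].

  [0] addr=0x21 blk=8 s=0: MISS | VC []
  [1] addr=0x23 blk=8 s=0: L1-HIT | VC []
  [2] addr=0x20 blk=8 s=0: L1-HIT | VC []
  [3] addr=0x23 blk=8 s=0: L1-HIT | VC []
  [4] addr=0x21 blk=8 s=0: L1-HIT | VC []
  [5] addr=0x52 blk=20 s=0: MISS | VC [8]
  [6] addr=0x50 blk=20 s=0: L1-HIT | VC [8]
  [7] addr=0x48 blk=18 s=2: MISS | VC [8]
  [8] addr=0x23 blk=8 s=0: VC-HIT | VC [20]
  [9] addr=0x4a blk=18 s=2: L1-HIT | VC [20]
  [10] addr=0x18 blk=6 s=2: MISS | VC [20, 18]
  [11] addr=0x2b blk=10 s=2: MISS | VC [20, 18, 6]
  [12] addr=0x1a blk=6 s=2: VC-HIT | VC [20, 18, 10]

SEQ = [MISS, L1-HIT, L1-HIT, L1-HIT, L1-HIT, MISS, L1-HIT, MISS, VC-HIT, L1-HIT, MISS, MISS, VC-HIT]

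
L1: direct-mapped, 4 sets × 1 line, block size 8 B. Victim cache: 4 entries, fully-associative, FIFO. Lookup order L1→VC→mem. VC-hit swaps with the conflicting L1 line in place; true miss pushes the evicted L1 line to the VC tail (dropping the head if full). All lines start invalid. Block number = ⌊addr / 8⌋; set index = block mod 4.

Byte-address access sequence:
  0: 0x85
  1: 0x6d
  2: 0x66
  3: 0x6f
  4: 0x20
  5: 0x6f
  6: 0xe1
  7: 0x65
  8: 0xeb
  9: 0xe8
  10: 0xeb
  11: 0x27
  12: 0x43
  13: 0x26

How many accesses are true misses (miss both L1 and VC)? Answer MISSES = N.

MISSES = 7

  [0] addr=0x85 blk=16 s=0: MISS | VC []
  [1] addr=0x6d blk=13 s=1: MISS | VC []
  [2] addr=0x66 blk=12 s=0: MISS | VC [16]
  [3] addr=0x6f blk=13 s=1: L1-HIT | VC [16]
  [4] addr=0x20 blk=4 s=0: MISS | VC [16, 12]
  [5] addr=0x6f blk=13 s=1: L1-HIT | VC [16, 12]
  [6] addr=0xe1 blk=28 s=0: MISS | VC [16, 12, 4]
  [7] addr=0x65 blk=12 s=0: VC-HIT | VC [16, 28, 4]
  [8] addr=0xeb blk=29 s=1: MISS | VC [16, 28, 4, 13]
  [9] addr=0xe8 blk=29 s=1: L1-HIT | VC [16, 28, 4, 13]
  [10] addr=0xeb blk=29 s=1: L1-HIT | VC [16, 28, 4, 13]
  [11] addr=0x27 blk=4 s=0: VC-HIT | VC [16, 28, 12, 13]
  [12] addr=0x43 blk=8 s=0: MISS | VC [28, 12, 13, 4]
  [13] addr=0x26 blk=4 s=0: VC-HIT | VC [28, 12, 13, 8]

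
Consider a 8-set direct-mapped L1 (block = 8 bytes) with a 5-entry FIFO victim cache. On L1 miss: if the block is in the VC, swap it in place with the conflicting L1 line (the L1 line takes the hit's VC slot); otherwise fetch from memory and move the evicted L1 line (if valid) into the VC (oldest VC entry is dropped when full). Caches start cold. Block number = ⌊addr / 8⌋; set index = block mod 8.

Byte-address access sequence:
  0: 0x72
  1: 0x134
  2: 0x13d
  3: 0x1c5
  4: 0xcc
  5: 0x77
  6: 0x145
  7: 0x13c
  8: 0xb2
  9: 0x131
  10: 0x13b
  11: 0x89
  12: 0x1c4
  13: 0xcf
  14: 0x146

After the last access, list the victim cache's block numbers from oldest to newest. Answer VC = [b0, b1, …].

#0 0x72→b14/s6 MISS; vc=[]
#1 0x134→b38/s6 MISS; vc=[14]
#2 0x13d→b39/s7 MISS; vc=[14]
#3 0x1c5→b56/s0 MISS; vc=[14]
#4 0xcc→b25/s1 MISS; vc=[14]
#5 0x77→b14/s6 VC-HIT; vc=[38]
#6 0x145→b40/s0 MISS; vc=[38,56]
#7 0x13c→b39/s7 L1-HIT; vc=[38,56]
#8 0xb2→b22/s6 MISS; vc=[38,56,14]
#9 0x131→b38/s6 VC-HIT; vc=[22,56,14]
#10 0x13b→b39/s7 L1-HIT; vc=[22,56,14]
#11 0x89→b17/s1 MISS; vc=[22,56,14,25]
#12 0x1c4→b56/s0 VC-HIT; vc=[22,40,14,25]
#13 0xcf→b25/s1 VC-HIT; vc=[22,40,14,17]
#14 0x146→b40/s0 VC-HIT; vc=[22,56,14,17]

VC = [22, 56, 14, 17]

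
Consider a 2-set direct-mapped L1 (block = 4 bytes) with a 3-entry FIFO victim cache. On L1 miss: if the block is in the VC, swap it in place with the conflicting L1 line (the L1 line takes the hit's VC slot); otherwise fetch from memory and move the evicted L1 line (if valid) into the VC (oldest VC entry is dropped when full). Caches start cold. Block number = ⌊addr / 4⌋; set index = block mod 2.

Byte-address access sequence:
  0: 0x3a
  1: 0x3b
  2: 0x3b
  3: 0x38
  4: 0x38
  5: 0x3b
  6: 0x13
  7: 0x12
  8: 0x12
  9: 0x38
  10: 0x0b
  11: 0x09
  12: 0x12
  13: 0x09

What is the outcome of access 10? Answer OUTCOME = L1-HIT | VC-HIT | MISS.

  [0] addr=0x3a blk=14 s=0: MISS | VC []
  [1] addr=0x3b blk=14 s=0: L1-HIT | VC []
  [2] addr=0x3b blk=14 s=0: L1-HIT | VC []
  [3] addr=0x38 blk=14 s=0: L1-HIT | VC []
  [4] addr=0x38 blk=14 s=0: L1-HIT | VC []
  [5] addr=0x3b blk=14 s=0: L1-HIT | VC []
  [6] addr=0x13 blk=4 s=0: MISS | VC [14]
  [7] addr=0x12 blk=4 s=0: L1-HIT | VC [14]
  [8] addr=0x12 blk=4 s=0: L1-HIT | VC [14]
  [9] addr=0x38 blk=14 s=0: VC-HIT | VC [4]
  [10] addr=0xb blk=2 s=0: MISS | VC [4, 14]
  [11] addr=0x9 blk=2 s=0: L1-HIT | VC [4, 14]
  [12] addr=0x12 blk=4 s=0: VC-HIT | VC [2, 14]
  [13] addr=0x9 blk=2 s=0: VC-HIT | VC [4, 14]

OUTCOME = MISS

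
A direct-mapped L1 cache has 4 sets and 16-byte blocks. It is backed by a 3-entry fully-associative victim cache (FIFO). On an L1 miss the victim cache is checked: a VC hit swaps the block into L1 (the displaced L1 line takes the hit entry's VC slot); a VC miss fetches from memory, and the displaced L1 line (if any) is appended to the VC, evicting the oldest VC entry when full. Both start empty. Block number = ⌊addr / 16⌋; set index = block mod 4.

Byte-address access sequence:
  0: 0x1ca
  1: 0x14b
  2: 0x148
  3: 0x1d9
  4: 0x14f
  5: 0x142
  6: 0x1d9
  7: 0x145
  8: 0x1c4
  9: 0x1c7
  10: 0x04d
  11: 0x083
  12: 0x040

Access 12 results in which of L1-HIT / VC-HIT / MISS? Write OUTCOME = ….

0: 0x1ca (blk 28, set 0) → MISS  vc=[]
1: 0x14b (blk 20, set 0) → MISS  vc=[28]
2: 0x148 (blk 20, set 0) → L1-HIT  vc=[28]
3: 0x1d9 (blk 29, set 1) → MISS  vc=[28]
4: 0x14f (blk 20, set 0) → L1-HIT  vc=[28]
5: 0x142 (blk 20, set 0) → L1-HIT  vc=[28]
6: 0x1d9 (blk 29, set 1) → L1-HIT  vc=[28]
7: 0x145 (blk 20, set 0) → L1-HIT  vc=[28]
8: 0x1c4 (blk 28, set 0) → VC-HIT  vc=[20]
9: 0x1c7 (blk 28, set 0) → L1-HIT  vc=[20]
10: 0x4d (blk 4, set 0) → MISS  vc=[20, 28]
11: 0x83 (blk 8, set 0) → MISS  vc=[20, 28, 4]
12: 0x40 (blk 4, set 0) → VC-HIT  vc=[20, 28, 8]

OUTCOME = VC-HIT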